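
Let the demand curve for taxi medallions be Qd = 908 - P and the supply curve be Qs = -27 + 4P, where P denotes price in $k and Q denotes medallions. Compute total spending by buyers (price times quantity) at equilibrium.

Set Qd = Qs: 908 - P = -27 + 4P, so 935 = 5P and P* = 187.
Plugging P* into demand: Q* = 908 - 187 = 721.
Total spending by buyers = P* × Q* = 187 × 721 = 134827.

Total spending by buyers = 134827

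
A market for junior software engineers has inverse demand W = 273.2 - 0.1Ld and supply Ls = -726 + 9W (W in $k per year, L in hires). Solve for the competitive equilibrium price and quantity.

W* = 182, L* = 912

Inverting to quantity form: Ld = 2732 - 10W.
At equilibrium Ld = Ls, so 2732 - 10W = -726 + 9W; collecting terms, 3458 = 19W and W* = 182.
Then L* = 2732 - 10(182) = 912.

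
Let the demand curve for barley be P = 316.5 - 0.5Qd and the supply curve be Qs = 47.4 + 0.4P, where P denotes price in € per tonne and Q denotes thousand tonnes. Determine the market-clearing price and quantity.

P* = 244, Q* = 145

Inverting to quantity form: Qd = 633 - 2P.
The market clears where 633 - 2P = 47.4 + 0.4P. Rearranging, 2.4P = 585.6, hence P* = 244.
From the demand curve, Q* = 633 - 2(244) = 145.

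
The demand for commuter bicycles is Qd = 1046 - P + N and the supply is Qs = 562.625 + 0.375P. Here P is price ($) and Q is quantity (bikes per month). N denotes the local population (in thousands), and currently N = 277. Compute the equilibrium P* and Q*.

P* = 553, Q* = 770

With N = 277, demand is Qd = 1323 - P.
Equating demand and supply, 1323 - P = 562.625 + 0.375P gives 1.375P = 760.375, so P* = 553.
From the demand curve, Q* = 1323 - 553 = 770.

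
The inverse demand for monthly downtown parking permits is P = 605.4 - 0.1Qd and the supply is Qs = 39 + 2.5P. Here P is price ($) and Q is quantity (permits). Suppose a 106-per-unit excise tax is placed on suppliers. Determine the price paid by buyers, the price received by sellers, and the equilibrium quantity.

P_b = 502.4, P_s = 396.4, Q = 1030

Solving each curve for Q: Qd = 6054 - 10P.
Suppliers keep P_s = P_b - 106 per unit, so supply in terms of the buyer price is Qs = -226 + 2.5P_b.
Market clearing requires 6054 - 10P_b = -226 + 2.5P_b; hence 6280 = 12.5P_b and P_b = 502.4.
So P_s = 396.4 and the quantity traded is Q = 6054 - 10(502.4) = 1030.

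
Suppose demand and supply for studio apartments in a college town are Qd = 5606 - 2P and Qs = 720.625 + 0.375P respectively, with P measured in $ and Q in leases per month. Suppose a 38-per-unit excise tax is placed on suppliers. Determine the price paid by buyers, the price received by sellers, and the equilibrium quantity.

The tax drives a wedge P_b - P_s = 38. Substituting P_s = P_b - 38 into supply: Qs = 706.375 + 0.375P_b.
Market clearing requires 5606 - 2P_b = 706.375 + 0.375P_b; hence 4899.625 = 2.375P_b and P_b = 2063.
So P_s = 2025 and the quantity traded is Q = 5606 - 2(2063) = 1480.

P_b = 2063, P_s = 2025, Q = 1480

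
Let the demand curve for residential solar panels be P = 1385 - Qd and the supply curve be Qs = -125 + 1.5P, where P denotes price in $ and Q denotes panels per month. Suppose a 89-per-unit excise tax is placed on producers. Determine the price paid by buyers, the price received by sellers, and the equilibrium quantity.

P_b = 657.4, P_s = 568.4, Q = 727.6

Solving each curve for Q: Qd = 1385 - P.
With a tax of 89 on producers, they supply based on the net price P_s = P_b - 89, so Qs = -258.5 + 1.5P_b.
Equate demand and the shifted supply: 1385 - P_b = -258.5 + 1.5P_b, giving 2.5P_b = 1643.5, so P_b = 657.4.
Then P_s = 657.4 - 89 = 568.4 and Q = 1385 - 657.4 = 727.6.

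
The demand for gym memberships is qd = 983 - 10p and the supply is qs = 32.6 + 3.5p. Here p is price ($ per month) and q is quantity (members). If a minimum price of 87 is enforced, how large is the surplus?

With p fixed at 87, quantity demanded is 113 and quantity supplied is 337.1.
Surplus = qs - qd = 337.1 - 113 = 224.1.

Surplus = 224.1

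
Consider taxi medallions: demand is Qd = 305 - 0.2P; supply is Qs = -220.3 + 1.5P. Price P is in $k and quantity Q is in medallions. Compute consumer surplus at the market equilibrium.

Equating demand and supply, 305 - 0.2P = -220.3 + 1.5P gives 1.7P = 525.3, so P* = 309.
From the demand curve, Q* = 305 - 0.2(309) = 243.2.
Demand choke price (Qd = 0): P = 305/0.2 = 1525. Consumer surplus = ½ × (1525 - 309) × 243.2 = 147865.6.

Consumer surplus = 147865.6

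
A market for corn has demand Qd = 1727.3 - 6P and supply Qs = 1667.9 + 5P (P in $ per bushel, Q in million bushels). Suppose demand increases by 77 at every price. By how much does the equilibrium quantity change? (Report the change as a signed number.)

ΔQ = 35

The market clears where 1727.3 - 6P = 1667.9 + 5P. Rearranging, 11P = 59.4, hence P* = 5.4.
Then Q* = 1727.3 - 6(5.4) = 1694.9.
After the shift, demand is Qd = 1804.3 - 6P.
Re-solving, 11P = 136.4 gives P = 12.4 and Q = 1729.9.
ΔQ = 1729.9 - 1694.9 = 35.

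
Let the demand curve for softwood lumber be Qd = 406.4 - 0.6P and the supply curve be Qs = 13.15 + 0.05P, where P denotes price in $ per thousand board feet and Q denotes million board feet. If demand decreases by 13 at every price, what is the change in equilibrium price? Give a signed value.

Equating demand and supply, 406.4 - 0.6P = 13.15 + 0.05P gives 0.65P = 393.25, so P* = 605.
Then Q* = 406.4 - 0.6(605) = 43.4.
After the shift, demand is Qd = 393.4 - 0.6P.
The new intersection has 380.25 = 0.65P, i.e. P = 585, Q = 42.4.
ΔP = 585 - 605 = -20.

ΔP = -20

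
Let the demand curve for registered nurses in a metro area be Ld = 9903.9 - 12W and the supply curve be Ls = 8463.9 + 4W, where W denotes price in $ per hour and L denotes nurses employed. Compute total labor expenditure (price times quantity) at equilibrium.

Total labor expenditure = 794151

The market clears where 9903.9 - 12W = 8463.9 + 4W. Rearranging, 16W = 1440, hence W* = 90.
Substitute back: L* = 9903.9 - 12(90) = 8823.9.
Total labor expenditure = W* × L* = 90 × 8823.9 = 794151.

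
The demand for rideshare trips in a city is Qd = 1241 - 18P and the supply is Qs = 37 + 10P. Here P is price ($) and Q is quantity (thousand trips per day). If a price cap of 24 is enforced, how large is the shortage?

Shortage = 532

Evaluating both curves at the ceiling price 24 gives Qd = 809, Qs = 277.
Shortage = Qd - Qs = 809 - 277 = 532.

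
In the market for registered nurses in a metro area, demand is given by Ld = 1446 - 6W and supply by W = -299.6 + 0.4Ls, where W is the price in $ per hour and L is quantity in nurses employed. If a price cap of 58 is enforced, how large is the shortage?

Inverting to quantity form: Ls = 749 + 2.5W.
Evaluating both curves at the ceiling price 58 gives Ld = 1098, Ls = 894.
Shortage = Ld - Ls = 1098 - 894 = 204.

Shortage = 204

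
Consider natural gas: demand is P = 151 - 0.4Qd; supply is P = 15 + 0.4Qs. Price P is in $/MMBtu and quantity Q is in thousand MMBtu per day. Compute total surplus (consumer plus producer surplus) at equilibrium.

Total surplus = 11560

In direct form, Qd = 377.5 - 2.5P and Qs = -37.5 + 2.5P.
At equilibrium Qd = Qs, so 377.5 - 2.5P = -37.5 + 2.5P; collecting terms, 415 = 5P and P* = 83.
Then Q* = 377.5 - 2.5(83) = 170.
Demand choke price = 151; supply choke price = 15. CS = ½(151 - 83)(170) = 5780; PS = ½(83 - 15)(170) = 5780. Total surplus = 11560.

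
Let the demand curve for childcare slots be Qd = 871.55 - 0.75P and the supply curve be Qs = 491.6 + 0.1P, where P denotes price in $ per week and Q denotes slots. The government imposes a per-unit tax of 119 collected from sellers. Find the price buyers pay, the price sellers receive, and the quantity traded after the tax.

With a tax of 119 on sellers, they supply based on the net price P_s = P_b - 119, so Qs = 479.7 + 0.1P_b.
Set Qd = Qs: 871.55 - 0.75P_b = 479.7 + 0.1P_b, so 391.85 = 0.85P_b and P_b = 461.
So P_s = 342 and the quantity traded is Q = 871.55 - 0.75(461) = 525.8.

P_b = 461, P_s = 342, Q = 525.8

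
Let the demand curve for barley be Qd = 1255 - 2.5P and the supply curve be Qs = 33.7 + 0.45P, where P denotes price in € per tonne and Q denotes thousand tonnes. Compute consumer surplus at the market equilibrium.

Consumer surplus = 9680

At equilibrium Qd = Qs, so 1255 - 2.5P = 33.7 + 0.45P; collecting terms, 1221.3 = 2.95P and P* = 414.
Plugging P* into demand: Q* = 1255 - 2.5(414) = 220.
Demand choke price (Qd = 0): P = 1255/2.5 = 502. Consumer surplus = ½ × (502 - 414) × 220 = 9680.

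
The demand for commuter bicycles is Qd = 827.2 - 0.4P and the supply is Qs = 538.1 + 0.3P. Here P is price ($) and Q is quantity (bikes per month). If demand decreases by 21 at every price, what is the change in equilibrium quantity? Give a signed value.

ΔQ = -9

Equating demand and supply, 827.2 - 0.4P = 538.1 + 0.3P gives 0.7P = 289.1, so P* = 413.
From the demand curve, Q* = 827.2 - 0.4(413) = 662.
After the shift, demand is Qd = 806.2 - 0.4P.
Re-solving, 0.7P = 268.1 gives P = 383 and Q = 653.
ΔQ = 653 - 662 = -9.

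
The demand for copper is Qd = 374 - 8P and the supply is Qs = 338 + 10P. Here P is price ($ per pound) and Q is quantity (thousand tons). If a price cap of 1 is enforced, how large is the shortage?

Shortage = 18

At P = 1: Qd = 366 and Qs = 348.
Shortage = Qd - Qs = 366 - 348 = 18.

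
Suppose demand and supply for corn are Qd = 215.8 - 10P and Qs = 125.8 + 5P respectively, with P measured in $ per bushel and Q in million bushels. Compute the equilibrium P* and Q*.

Equating demand and supply, 215.8 - 10P = 125.8 + 5P gives 15P = 90, so P* = 6.
Plugging P* into demand: Q* = 215.8 - 10(6) = 155.8.

P* = 6, Q* = 155.8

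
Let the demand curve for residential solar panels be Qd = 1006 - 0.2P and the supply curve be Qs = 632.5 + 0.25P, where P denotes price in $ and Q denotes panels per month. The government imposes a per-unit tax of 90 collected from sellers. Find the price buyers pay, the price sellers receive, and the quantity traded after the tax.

Sellers keep P_s = P_b - 90 per unit, so supply in terms of the buyer price is Qs = 610 + 0.25P_b.
Equate demand and the shifted supply: 1006 - 0.2P_b = 610 + 0.25P_b, giving 0.45P_b = 396, so P_b = 880.
So P_s = 790 and the quantity traded is Q = 1006 - 0.2(880) = 830.

P_b = 880, P_s = 790, Q = 830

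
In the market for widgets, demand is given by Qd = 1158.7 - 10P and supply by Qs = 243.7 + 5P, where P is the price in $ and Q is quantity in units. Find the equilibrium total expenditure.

Total expenditure = 33470.7

At equilibrium Qd = Qs, so 1158.7 - 10P = 243.7 + 5P; collecting terms, 915 = 15P and P* = 61.
From the demand curve, Q* = 1158.7 - 10(61) = 548.7.
Total expenditure = P* × Q* = 61 × 548.7 = 33470.7.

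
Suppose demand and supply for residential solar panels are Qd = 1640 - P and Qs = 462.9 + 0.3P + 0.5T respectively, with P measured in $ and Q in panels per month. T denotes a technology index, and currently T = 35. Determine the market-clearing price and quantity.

With T = 35, supply is Qs = 480.4 + 0.3P.
At equilibrium Qd = Qs, so 1640 - P = 480.4 + 0.3P; collecting terms, 1159.6 = 1.3P and P* = 892.
Then Q* = 1640 - 892 = 748.

P* = 892, Q* = 748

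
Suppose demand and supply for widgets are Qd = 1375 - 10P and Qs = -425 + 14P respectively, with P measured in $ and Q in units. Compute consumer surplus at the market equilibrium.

Consumer surplus = 19531.25

Equating demand and supply, 1375 - 10P = -425 + 14P gives 24P = 1800, so P* = 75.
From the demand curve, Q* = 1375 - 10(75) = 625.
Demand choke price (Qd = 0): P = 1375/10 = 137.5. Consumer surplus = ½ × (137.5 - 75) × 625 = 19531.25.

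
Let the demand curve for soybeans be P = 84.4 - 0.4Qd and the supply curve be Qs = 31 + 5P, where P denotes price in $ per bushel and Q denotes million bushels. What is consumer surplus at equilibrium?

Consumer surplus = 4560.2

Solving each curve for Q: Qd = 211 - 2.5P.
At equilibrium Qd = Qs, so 211 - 2.5P = 31 + 5P; collecting terms, 180 = 7.5P and P* = 24.
Substitute back: Q* = 211 - 2.5(24) = 151.
Demand choke price (Qd = 0): P = 211/2.5 = 84.4. Consumer surplus = ½ × (84.4 - 24) × 151 = 4560.2.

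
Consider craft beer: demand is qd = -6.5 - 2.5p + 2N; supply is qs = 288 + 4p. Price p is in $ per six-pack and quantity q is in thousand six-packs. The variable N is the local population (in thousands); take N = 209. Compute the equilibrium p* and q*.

With N = 209, demand is qd = 411.5 - 2.5p.
The market clears where 411.5 - 2.5p = 288 + 4p. Rearranging, 6.5p = 123.5, hence p* = 19.
From the demand curve, q* = 411.5 - 2.5(19) = 364.

p* = 19, q* = 364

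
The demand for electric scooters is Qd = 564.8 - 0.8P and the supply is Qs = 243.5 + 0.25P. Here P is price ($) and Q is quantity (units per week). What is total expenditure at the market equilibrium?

Total expenditure = 97920

At equilibrium Qd = Qs, so 564.8 - 0.8P = 243.5 + 0.25P; collecting terms, 321.3 = 1.05P and P* = 306.
Plugging P* into demand: Q* = 564.8 - 0.8(306) = 320.
Total expenditure = P* × Q* = 306 × 320 = 97920.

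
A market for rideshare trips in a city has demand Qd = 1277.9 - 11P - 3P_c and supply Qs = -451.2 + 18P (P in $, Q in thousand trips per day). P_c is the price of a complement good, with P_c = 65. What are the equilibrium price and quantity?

With P_c = 65, demand is Qd = 1082.9 - 11P.
At equilibrium Qd = Qs, so 1082.9 - 11P = -451.2 + 18P; collecting terms, 1534.1 = 29P and P* = 52.9.
Plugging P* into demand: Q* = 1082.9 - 11(52.9) = 501.

P* = 52.9, Q* = 501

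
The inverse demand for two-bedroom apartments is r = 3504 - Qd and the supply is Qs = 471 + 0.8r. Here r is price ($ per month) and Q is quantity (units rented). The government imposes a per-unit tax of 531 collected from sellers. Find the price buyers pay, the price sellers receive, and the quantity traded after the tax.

r_b = 1921, r_s = 1390, Q = 1583

In direct form, Qd = 3504 - r.
Sellers keep r_s = r_b - 531 per unit, so supply in terms of the buyer price is Qs = 46.2 + 0.8r_b.
Set Qd = Qs: 3504 - r_b = 46.2 + 0.8r_b, so 3457.8 = 1.8r_b and r_b = 1921.
Then r_s = 1921 - 531 = 1390 and Q = 3504 - 1921 = 1583.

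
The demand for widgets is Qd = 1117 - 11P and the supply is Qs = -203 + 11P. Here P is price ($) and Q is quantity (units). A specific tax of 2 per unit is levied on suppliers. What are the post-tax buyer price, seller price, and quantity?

With a tax of 2 on suppliers, they supply based on the net price P_s = P_b - 2, so Qs = -225 + 11P_b.
Equate demand and the shifted supply: 1117 - 11P_b = -225 + 11P_b, giving 22P_b = 1342, so P_b = 61.
Then P_s = 61 - 2 = 59 and Q = 1117 - 11(61) = 446.

P_b = 61, P_s = 59, Q = 446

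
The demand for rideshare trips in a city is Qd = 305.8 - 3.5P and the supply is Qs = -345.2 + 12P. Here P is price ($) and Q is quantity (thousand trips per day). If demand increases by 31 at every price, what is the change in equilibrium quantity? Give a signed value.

The market clears where 305.8 - 3.5P = -345.2 + 12P. Rearranging, 15.5P = 651, hence P* = 42.
From the demand curve, Q* = 305.8 - 3.5(42) = 158.8.
After the shift, demand is Qd = 336.8 - 3.5P.
Re-solving, 15.5P = 682 gives P = 44 and Q = 182.8.
ΔQ = 182.8 - 158.8 = 24.

ΔQ = 24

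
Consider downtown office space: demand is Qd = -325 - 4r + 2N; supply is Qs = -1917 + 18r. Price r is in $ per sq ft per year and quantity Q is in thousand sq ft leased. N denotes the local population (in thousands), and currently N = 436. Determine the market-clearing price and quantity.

r* = 112, Q* = 99

With N = 436, demand is Qd = 547 - 4r.
At equilibrium Qd = Qs, so 547 - 4r = -1917 + 18r; collecting terms, 2464 = 22r and r* = 112.
Substitute back: Q* = 547 - 4(112) = 99.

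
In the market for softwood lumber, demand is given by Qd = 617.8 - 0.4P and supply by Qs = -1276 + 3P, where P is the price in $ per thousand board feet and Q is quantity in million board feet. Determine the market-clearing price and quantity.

P* = 557, Q* = 395

At equilibrium Qd = Qs, so 617.8 - 0.4P = -1276 + 3P; collecting terms, 1893.8 = 3.4P and P* = 557.
Plugging P* into demand: Q* = 617.8 - 0.4(557) = 395.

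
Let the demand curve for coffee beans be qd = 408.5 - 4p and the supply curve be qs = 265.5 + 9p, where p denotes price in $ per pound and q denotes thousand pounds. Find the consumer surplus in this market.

Consumer surplus = 16607.53125

Set qd = qs: 408.5 - 4p = 265.5 + 9p, so 143 = 13p and p* = 11.
From the demand curve, q* = 408.5 - 4(11) = 364.5.
Demand choke price (qd = 0): p = 408.5/4 = 102.125. Consumer surplus = ½ × (102.125 - 11) × 364.5 = 16607.53125.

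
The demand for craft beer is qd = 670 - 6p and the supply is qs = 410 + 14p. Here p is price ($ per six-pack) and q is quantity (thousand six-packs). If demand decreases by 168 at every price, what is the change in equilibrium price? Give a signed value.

Δp = -8.4

The market clears where 670 - 6p = 410 + 14p. Rearranging, 20p = 260, hence p* = 13.
Plugging p* into demand: q* = 670 - 6(13) = 592.
After the shift, demand is qd = 502 - 6p.
The new intersection has 92 = 20p, i.e. p = 4.6, q = 474.4.
Δp = 4.6 - 13 = -8.4.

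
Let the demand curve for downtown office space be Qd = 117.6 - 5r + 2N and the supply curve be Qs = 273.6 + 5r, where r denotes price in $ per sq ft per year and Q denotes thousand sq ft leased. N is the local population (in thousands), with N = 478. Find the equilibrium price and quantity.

With N = 478, demand is Qd = 1073.6 - 5r.
Equating demand and supply, 1073.6 - 5r = 273.6 + 5r gives 10r = 800, so r* = 80.
Substitute back: Q* = 1073.6 - 5(80) = 673.6.

r* = 80, Q* = 673.6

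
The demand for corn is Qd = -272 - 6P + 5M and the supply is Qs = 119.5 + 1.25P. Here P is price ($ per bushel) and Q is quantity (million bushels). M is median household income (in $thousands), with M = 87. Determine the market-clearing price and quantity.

P* = 6, Q* = 127

With M = 87, demand is Qd = 163 - 6P.
At equilibrium Qd = Qs, so 163 - 6P = 119.5 + 1.25P; collecting terms, 43.5 = 7.25P and P* = 6.
Then Q* = 163 - 6(6) = 127.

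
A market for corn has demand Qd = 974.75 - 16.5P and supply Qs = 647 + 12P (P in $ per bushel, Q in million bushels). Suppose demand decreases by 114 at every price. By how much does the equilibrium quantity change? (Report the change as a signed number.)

At equilibrium Qd = Qs, so 974.75 - 16.5P = 647 + 12P; collecting terms, 327.75 = 28.5P and P* = 11.5.
Then Q* = 974.75 - 16.5(11.5) = 785.
After the shift, demand is Qd = 860.75 - 16.5P.
Re-solving, 28.5P = 213.75 gives P = 7.5 and Q = 737.
ΔQ = 737 - 785 = -48.

ΔQ = -48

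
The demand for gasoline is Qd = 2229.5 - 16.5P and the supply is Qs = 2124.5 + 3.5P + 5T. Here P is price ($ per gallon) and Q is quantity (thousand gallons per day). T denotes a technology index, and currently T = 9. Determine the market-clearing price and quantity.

With T = 9, supply is Qs = 2169.5 + 3.5P.
The market clears where 2229.5 - 16.5P = 2169.5 + 3.5P. Rearranging, 20P = 60, hence P* = 3.
Substitute back: Q* = 2229.5 - 16.5(3) = 2180.

P* = 3, Q* = 2180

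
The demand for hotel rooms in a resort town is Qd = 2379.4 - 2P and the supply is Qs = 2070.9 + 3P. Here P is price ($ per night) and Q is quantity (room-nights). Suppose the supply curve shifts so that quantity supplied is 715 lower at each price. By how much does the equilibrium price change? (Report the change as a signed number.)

The market clears where 2379.4 - 2P = 2070.9 + 3P. Rearranging, 5P = 308.5, hence P* = 61.7.
From the demand curve, Q* = 2379.4 - 2(61.7) = 2256.
After the shift, supply is Qs = 1355.9 + 3P.
New equilibrium: 1023.5 = 5P, so P = 204.7 and Q = 1970.
ΔP = 204.7 - 61.7 = 143.

ΔP = 143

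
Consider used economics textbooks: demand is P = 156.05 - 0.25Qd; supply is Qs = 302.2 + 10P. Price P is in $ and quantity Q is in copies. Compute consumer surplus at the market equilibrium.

Rewriting in direct form: Qd = 624.2 - 4P.
At equilibrium Qd = Qs, so 624.2 - 4P = 302.2 + 10P; collecting terms, 322 = 14P and P* = 23.
Then Q* = 624.2 - 4(23) = 532.2.
Demand choke price (Qd = 0): P = 624.2/4 = 156.05. Consumer surplus = ½ × (156.05 - 23) × 532.2 = 35404.605.

Consumer surplus = 35404.605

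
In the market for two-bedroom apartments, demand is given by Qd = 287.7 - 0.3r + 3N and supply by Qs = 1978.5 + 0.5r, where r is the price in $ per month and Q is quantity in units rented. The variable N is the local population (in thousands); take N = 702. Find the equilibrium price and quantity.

With N = 702, demand is Qd = 2393.7 - 0.3r.
Equating demand and supply, 2393.7 - 0.3r = 1978.5 + 0.5r gives 0.8r = 415.2, so r* = 519.
From the demand curve, Q* = 2393.7 - 0.3(519) = 2238.

r* = 519, Q* = 2238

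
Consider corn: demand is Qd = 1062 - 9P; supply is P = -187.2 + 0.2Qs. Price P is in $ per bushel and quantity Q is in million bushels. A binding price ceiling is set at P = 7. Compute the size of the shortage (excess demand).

In direct form, Qs = 936 + 5P.
With P fixed at 7, quantity demanded is 999 and quantity supplied is 971.
Shortage = Qd - Qs = 999 - 971 = 28.

Shortage = 28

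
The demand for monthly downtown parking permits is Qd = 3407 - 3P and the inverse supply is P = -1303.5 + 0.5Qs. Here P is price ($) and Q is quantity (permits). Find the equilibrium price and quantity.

Solving each curve for Q: Qs = 2607 + 2P.
At equilibrium Qd = Qs, so 3407 - 3P = 2607 + 2P; collecting terms, 800 = 5P and P* = 160.
Substitute back: Q* = 3407 - 3(160) = 2927.

P* = 160, Q* = 2927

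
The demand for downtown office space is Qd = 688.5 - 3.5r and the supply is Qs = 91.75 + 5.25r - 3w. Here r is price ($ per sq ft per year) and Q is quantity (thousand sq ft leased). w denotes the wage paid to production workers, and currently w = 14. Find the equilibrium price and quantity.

With w = 14, supply is Qs = 49.75 + 5.25r.
At equilibrium Qd = Qs, so 688.5 - 3.5r = 49.75 + 5.25r; collecting terms, 638.75 = 8.75r and r* = 73.
Substitute back: Q* = 688.5 - 3.5(73) = 433.

r* = 73, Q* = 433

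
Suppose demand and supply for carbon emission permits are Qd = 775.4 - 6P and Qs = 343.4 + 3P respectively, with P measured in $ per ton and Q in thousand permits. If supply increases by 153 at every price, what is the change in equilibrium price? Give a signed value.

Set Qd = Qs: 775.4 - 6P = 343.4 + 3P, so 432 = 9P and P* = 48.
Plugging P* into demand: Q* = 775.4 - 6(48) = 487.4.
After the shift, supply is Qs = 496.4 + 3P.
Re-solving, 9P = 279 gives P = 31 and Q = 589.4.
ΔP = 31 - 48 = -17.

ΔP = -17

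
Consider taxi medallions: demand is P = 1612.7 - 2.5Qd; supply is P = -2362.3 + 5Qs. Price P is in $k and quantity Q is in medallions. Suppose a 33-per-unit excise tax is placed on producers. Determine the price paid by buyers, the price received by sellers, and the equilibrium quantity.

Rewriting in direct form: Qd = 645.08 - 0.4P and Qs = 472.46 + 0.2P.
With a tax of 33 on producers, they supply based on the net price P_s = P_b - 33, so Qs = 465.86 + 0.2P_b.
Equate demand and the shifted supply: 645.08 - 0.4P_b = 465.86 + 0.2P_b, giving 0.6P_b = 179.22, so P_b = 298.7.
So P_s = 265.7 and the quantity traded is Q = 645.08 - 0.4(298.7) = 525.6.

P_b = 298.7, P_s = 265.7, Q = 525.6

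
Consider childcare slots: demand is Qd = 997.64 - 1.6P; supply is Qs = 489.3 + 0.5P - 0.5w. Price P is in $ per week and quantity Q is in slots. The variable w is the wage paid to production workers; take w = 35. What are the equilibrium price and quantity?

P* = 250.4, Q* = 597

With w = 35, supply is Qs = 471.8 + 0.5P.
The market clears where 997.64 - 1.6P = 471.8 + 0.5P. Rearranging, 2.1P = 525.84, hence P* = 250.4.
Then Q* = 997.64 - 1.6(250.4) = 597.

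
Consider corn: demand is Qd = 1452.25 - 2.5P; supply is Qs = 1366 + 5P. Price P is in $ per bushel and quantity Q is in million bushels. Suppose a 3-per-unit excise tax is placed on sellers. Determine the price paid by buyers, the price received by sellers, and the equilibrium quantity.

The tax drives a wedge P_b - P_s = 3. Substituting P_s = P_b - 3 into supply: Qs = 1351 + 5P_b.
Market clearing requires 1452.25 - 2.5P_b = 1351 + 5P_b; hence 101.25 = 7.5P_b and P_b = 13.5.
Then P_s = 13.5 - 3 = 10.5 and Q = 1452.25 - 2.5(13.5) = 1418.5.

P_b = 13.5, P_s = 10.5, Q = 1418.5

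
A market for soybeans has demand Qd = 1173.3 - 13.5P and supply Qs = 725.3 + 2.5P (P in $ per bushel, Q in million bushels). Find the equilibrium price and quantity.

P* = 28, Q* = 795.3

Equating demand and supply, 1173.3 - 13.5P = 725.3 + 2.5P gives 16P = 448, so P* = 28.
From the demand curve, Q* = 1173.3 - 13.5(28) = 795.3.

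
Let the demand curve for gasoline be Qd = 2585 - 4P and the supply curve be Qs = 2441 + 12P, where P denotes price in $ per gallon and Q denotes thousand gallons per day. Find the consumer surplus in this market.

At equilibrium Qd = Qs, so 2585 - 4P = 2441 + 12P; collecting terms, 144 = 16P and P* = 9.
From the demand curve, Q* = 2585 - 4(9) = 2549.
Demand choke price (Qd = 0): P = 2585/4 = 646.25. Consumer surplus = ½ × (646.25 - 9) × 2549 = 812175.125.

Consumer surplus = 812175.125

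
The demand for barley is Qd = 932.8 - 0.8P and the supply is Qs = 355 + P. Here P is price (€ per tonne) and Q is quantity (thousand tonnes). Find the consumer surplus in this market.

Consumer surplus = 285610

At equilibrium Qd = Qs, so 932.8 - 0.8P = 355 + P; collecting terms, 577.8 = 1.8P and P* = 321.
Then Q* = 932.8 - 0.8(321) = 676.
Demand choke price (Qd = 0): P = 932.8/0.8 = 1166. Consumer surplus = ½ × (1166 - 321) × 676 = 285610.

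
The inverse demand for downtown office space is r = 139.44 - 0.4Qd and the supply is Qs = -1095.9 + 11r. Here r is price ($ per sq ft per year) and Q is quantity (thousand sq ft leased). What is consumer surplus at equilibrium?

Consumer surplus = 1315.442

In direct form, Qd = 348.6 - 2.5r.
Equating demand and supply, 348.6 - 2.5r = -1095.9 + 11r gives 13.5r = 1444.5, so r* = 107.
Plugging r* into demand: Q* = 348.6 - 2.5(107) = 81.1.
Demand choke price (Qd = 0): r = 348.6/2.5 = 139.44. Consumer surplus = ½ × (139.44 - 107) × 81.1 = 1315.442.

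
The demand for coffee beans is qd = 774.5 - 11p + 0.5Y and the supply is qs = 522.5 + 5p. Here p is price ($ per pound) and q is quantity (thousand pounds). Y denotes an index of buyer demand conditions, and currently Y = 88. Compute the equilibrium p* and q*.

With Y = 88, demand is qd = 818.5 - 11p.
The market clears where 818.5 - 11p = 522.5 + 5p. Rearranging, 16p = 296, hence p* = 18.5.
From the demand curve, q* = 818.5 - 11(18.5) = 615.

p* = 18.5, q* = 615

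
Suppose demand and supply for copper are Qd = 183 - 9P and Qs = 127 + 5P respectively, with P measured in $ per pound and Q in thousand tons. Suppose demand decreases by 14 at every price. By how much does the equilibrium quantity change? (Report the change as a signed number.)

The market clears where 183 - 9P = 127 + 5P. Rearranging, 14P = 56, hence P* = 4.
Then Q* = 183 - 9(4) = 147.
After the shift, demand is Qd = 169 - 9P.
The new intersection has 42 = 14P, i.e. P = 3, Q = 142.
ΔQ = 142 - 147 = -5.

ΔQ = -5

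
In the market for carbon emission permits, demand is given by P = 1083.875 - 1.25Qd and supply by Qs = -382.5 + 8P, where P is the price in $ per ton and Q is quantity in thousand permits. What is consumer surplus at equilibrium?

Rewriting in direct form: Qd = 867.1 - 0.8P.
Equating demand and supply, 867.1 - 0.8P = -382.5 + 8P gives 8.8P = 1249.6, so P* = 142.
Substitute back: Q* = 867.1 - 0.8(142) = 753.5.
Demand choke price (Qd = 0): P = 867.1/0.8 = 1083.875. Consumer surplus = ½ × (1083.875 - 142) × 753.5 = 354851.40625.

Consumer surplus = 354851.40625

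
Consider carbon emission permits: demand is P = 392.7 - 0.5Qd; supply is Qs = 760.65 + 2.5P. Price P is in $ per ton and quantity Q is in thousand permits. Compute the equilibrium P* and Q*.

P* = 5.5, Q* = 774.4

Solving each curve for Q: Qd = 785.4 - 2P.
Equating demand and supply, 785.4 - 2P = 760.65 + 2.5P gives 4.5P = 24.75, so P* = 5.5.
Plugging P* into demand: Q* = 785.4 - 2(5.5) = 774.4.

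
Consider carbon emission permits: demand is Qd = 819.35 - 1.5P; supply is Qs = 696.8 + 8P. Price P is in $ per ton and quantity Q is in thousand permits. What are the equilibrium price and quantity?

The market clears where 819.35 - 1.5P = 696.8 + 8P. Rearranging, 9.5P = 122.55, hence P* = 12.9.
Plugging P* into demand: Q* = 819.35 - 1.5(12.9) = 800.

P* = 12.9, Q* = 800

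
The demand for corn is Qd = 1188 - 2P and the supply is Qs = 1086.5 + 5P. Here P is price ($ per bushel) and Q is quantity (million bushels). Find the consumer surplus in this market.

At equilibrium Qd = Qs, so 1188 - 2P = 1086.5 + 5P; collecting terms, 101.5 = 7P and P* = 14.5.
Substitute back: Q* = 1188 - 2(14.5) = 1159.
Demand choke price (Qd = 0): P = 1188/2 = 594. Consumer surplus = ½ × (594 - 14.5) × 1159 = 335820.25.

Consumer surplus = 335820.25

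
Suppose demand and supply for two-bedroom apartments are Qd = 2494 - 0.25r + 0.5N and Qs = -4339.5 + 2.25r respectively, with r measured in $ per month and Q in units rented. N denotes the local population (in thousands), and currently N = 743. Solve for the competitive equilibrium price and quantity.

r* = 2882, Q* = 2145

With N = 743, demand is Qd = 2865.5 - 0.25r.
The market clears where 2865.5 - 0.25r = -4339.5 + 2.25r. Rearranging, 2.5r = 7205, hence r* = 2882.
Substitute back: Q* = 2865.5 - 0.25(2882) = 2145.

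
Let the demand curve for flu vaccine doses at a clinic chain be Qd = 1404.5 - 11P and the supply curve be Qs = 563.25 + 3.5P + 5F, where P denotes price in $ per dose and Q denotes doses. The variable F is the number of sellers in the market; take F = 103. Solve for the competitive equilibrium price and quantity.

With F = 103, supply is Qs = 1078.25 + 3.5P.
Equating demand and supply, 1404.5 - 11P = 1078.25 + 3.5P gives 14.5P = 326.25, so P* = 22.5.
Substitute back: Q* = 1404.5 - 11(22.5) = 1157.

P* = 22.5, Q* = 1157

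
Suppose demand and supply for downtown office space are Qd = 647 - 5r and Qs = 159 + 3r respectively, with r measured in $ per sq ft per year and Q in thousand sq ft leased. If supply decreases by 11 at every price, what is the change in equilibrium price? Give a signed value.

Equating demand and supply, 647 - 5r = 159 + 3r gives 8r = 488, so r* = 61.
Plugging r* into demand: Q* = 647 - 5(61) = 342.
After the shift, supply is Qs = 148 + 3r.
Re-solving, 8r = 499 gives r = 62.375 and Q = 335.125.
Δr = 62.375 - 61 = 1.375.

Δr = 1.375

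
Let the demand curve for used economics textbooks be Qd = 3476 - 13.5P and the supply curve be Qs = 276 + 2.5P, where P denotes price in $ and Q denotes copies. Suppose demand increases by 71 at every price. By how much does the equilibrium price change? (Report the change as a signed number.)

At equilibrium Qd = Qs, so 3476 - 13.5P = 276 + 2.5P; collecting terms, 3200 = 16P and P* = 200.
Then Q* = 3476 - 13.5(200) = 776.
After the shift, demand is Qd = 3547 - 13.5P.
The new intersection has 3271 = 16P, i.e. P = 204.4375, Q = 787.09375.
ΔP = 204.4375 - 200 = 4.4375.

ΔP = 4.4375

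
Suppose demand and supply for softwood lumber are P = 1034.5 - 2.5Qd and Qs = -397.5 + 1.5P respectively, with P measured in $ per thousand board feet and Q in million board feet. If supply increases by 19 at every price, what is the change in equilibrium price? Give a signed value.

ΔP = -10

Rewriting in direct form: Qd = 413.8 - 0.4P.
Set Qd = Qs: 413.8 - 0.4P = -397.5 + 1.5P, so 811.3 = 1.9P and P* = 427.
Plugging P* into demand: Q* = 413.8 - 0.4(427) = 243.
After the shift, supply is Qs = -378.5 + 1.5P.
New equilibrium: 792.3 = 1.9P, so P = 417 and Q = 247.
ΔP = 417 - 427 = -10.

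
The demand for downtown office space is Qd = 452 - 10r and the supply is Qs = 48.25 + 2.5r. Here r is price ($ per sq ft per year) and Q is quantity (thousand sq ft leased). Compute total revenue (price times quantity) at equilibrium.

Equating demand and supply, 452 - 10r = 48.25 + 2.5r gives 12.5r = 403.75, so r* = 32.3.
Plugging r* into demand: Q* = 452 - 10(32.3) = 129.
Total revenue = r* × Q* = 32.3 × 129 = 4166.7.

Total revenue = 4166.7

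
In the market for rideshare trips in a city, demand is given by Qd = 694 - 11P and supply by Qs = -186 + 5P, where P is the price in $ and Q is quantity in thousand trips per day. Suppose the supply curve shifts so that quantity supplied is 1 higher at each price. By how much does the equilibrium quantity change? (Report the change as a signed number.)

ΔQ = 0.6875

Set Qd = Qs: 694 - 11P = -186 + 5P, so 880 = 16P and P* = 55.
Then Q* = 694 - 11(55) = 89.
After the shift, supply is Qs = -185 + 5P.
Re-solving, 16P = 879 gives P = 54.9375 and Q = 89.6875.
ΔQ = 89.6875 - 89 = 0.6875.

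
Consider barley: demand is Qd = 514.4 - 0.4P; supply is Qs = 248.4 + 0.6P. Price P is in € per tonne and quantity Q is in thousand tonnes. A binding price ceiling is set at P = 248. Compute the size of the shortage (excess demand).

With P fixed at 248, quantity demanded is 415.2 and quantity supplied is 397.2.
Shortage = Qd - Qs = 415.2 - 397.2 = 18.

Shortage = 18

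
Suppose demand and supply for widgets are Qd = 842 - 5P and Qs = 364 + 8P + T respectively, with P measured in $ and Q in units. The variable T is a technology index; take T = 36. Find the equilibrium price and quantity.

With T = 36, supply is Qs = 400 + 8P.
At equilibrium Qd = Qs, so 842 - 5P = 400 + 8P; collecting terms, 442 = 13P and P* = 34.
Plugging P* into demand: Q* = 842 - 5(34) = 672.

P* = 34, Q* = 672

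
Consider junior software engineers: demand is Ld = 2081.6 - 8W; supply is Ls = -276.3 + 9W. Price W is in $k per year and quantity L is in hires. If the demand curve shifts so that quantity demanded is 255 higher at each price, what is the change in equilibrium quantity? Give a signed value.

ΔL = 135

The market clears where 2081.6 - 8W = -276.3 + 9W. Rearranging, 17W = 2357.9, hence W* = 138.7.
Then L* = 2081.6 - 8(138.7) = 972.
After the shift, demand is Ld = 2336.6 - 8W.
New equilibrium: 2612.9 = 17W, so W = 153.7 and L = 1107.
ΔL = 1107 - 972 = 135.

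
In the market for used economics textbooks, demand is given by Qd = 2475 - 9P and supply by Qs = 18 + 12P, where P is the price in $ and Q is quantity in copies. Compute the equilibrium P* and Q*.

The market clears where 2475 - 9P = 18 + 12P. Rearranging, 21P = 2457, hence P* = 117.
From the demand curve, Q* = 2475 - 9(117) = 1422.

P* = 117, Q* = 1422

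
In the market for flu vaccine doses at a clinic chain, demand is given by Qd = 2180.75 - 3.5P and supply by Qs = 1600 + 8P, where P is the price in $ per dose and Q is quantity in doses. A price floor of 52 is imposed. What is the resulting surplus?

Surplus = 17.25

At P = 52: Qd = 1998.75 and Qs = 2016.
Surplus = Qs - Qd = 2016 - 1998.75 = 17.25.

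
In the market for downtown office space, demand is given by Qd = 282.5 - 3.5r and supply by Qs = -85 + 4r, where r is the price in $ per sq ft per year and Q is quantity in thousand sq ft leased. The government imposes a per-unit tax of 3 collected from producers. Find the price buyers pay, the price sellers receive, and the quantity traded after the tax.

r_b = 50.6, r_s = 47.6, Q = 105.4

Producers keep r_s = r_b - 3 per unit, so supply in terms of the buyer price is Qs = -97 + 4r_b.
Set Qd = Qs: 282.5 - 3.5r_b = -97 + 4r_b, so 379.5 = 7.5r_b and r_b = 50.6.
So r_s = 47.6 and the quantity traded is Q = 282.5 - 3.5(50.6) = 105.4.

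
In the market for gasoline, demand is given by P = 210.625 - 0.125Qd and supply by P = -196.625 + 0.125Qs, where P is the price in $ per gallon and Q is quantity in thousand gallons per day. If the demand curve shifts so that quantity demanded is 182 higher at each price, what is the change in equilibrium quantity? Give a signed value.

Rewriting in direct form: Qd = 1685 - 8P and Qs = 1573 + 8P.
At equilibrium Qd = Qs, so 1685 - 8P = 1573 + 8P; collecting terms, 112 = 16P and P* = 7.
From the demand curve, Q* = 1685 - 8(7) = 1629.
After the shift, demand is Qd = 1867 - 8P.
Re-solving, 16P = 294 gives P = 18.375 and Q = 1720.
ΔQ = 1720 - 1629 = 91.

ΔQ = 91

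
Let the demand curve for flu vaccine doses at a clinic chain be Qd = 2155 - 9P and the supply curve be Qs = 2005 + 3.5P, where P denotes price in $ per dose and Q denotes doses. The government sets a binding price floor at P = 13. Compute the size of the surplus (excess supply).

Surplus = 12.5

At P = 13: Qd = 2038 and Qs = 2050.5.
Surplus = Qs - Qd = 2050.5 - 2038 = 12.5.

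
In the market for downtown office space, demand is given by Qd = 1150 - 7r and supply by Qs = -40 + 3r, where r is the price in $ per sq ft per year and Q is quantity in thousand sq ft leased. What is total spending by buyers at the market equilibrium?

Total spending by buyers = 37723

At equilibrium Qd = Qs, so 1150 - 7r = -40 + 3r; collecting terms, 1190 = 10r and r* = 119.
Substitute back: Q* = 1150 - 7(119) = 317.
Total spending by buyers = r* × Q* = 119 × 317 = 37723.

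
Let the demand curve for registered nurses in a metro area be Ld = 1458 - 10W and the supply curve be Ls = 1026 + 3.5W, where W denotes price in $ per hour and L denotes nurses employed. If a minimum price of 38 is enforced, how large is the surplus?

Evaluating both curves at the floor price 38 gives Ld = 1078, Ls = 1159.
Surplus = Ls - Ld = 1159 - 1078 = 81.

Surplus = 81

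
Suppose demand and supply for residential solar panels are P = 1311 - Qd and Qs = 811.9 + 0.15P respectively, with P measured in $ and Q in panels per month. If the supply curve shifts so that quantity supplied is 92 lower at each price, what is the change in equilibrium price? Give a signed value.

Solving each curve for Q: Qd = 1311 - P.
The market clears where 1311 - P = 811.9 + 0.15P. Rearranging, 1.15P = 499.1, hence P* = 434.
From the demand curve, Q* = 1311 - 434 = 877.
After the shift, supply is Qs = 719.9 + 0.15P.
The new intersection has 591.1 = 1.15P, i.e. P = 514, Q = 797.
ΔP = 514 - 434 = 80.

ΔP = 80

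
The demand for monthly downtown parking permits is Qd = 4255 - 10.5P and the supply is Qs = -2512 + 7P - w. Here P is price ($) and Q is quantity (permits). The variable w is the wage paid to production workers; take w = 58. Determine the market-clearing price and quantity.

P* = 390, Q* = 160

With w = 58, supply is Qs = -2570 + 7P.
Set Qd = Qs: 4255 - 10.5P = -2570 + 7P, so 6825 = 17.5P and P* = 390.
From the demand curve, Q* = 4255 - 10.5(390) = 160.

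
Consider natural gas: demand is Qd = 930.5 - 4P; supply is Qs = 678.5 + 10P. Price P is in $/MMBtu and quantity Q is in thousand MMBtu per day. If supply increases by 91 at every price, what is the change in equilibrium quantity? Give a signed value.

At equilibrium Qd = Qs, so 930.5 - 4P = 678.5 + 10P; collecting terms, 252 = 14P and P* = 18.
From the demand curve, Q* = 930.5 - 4(18) = 858.5.
After the shift, supply is Qs = 769.5 + 10P.
The new intersection has 161 = 14P, i.e. P = 11.5, Q = 884.5.
ΔQ = 884.5 - 858.5 = 26.

ΔQ = 26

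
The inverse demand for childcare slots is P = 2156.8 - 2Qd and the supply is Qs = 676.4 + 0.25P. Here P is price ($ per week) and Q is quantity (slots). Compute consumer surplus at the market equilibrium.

Inverting to quantity form: Qd = 1078.4 - 0.5P.
At equilibrium Qd = Qs, so 1078.4 - 0.5P = 676.4 + 0.25P; collecting terms, 402 = 0.75P and P* = 536.
Substitute back: Q* = 1078.4 - 0.5(536) = 810.4.
Demand choke price (Qd = 0): P = 1078.4/0.5 = 2156.8. Consumer surplus = ½ × (2156.8 - 536) × 810.4 = 656748.16.

Consumer surplus = 656748.16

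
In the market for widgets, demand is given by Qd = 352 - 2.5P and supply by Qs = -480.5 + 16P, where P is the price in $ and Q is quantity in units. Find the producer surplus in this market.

Equating demand and supply, 352 - 2.5P = -480.5 + 16P gives 18.5P = 832.5, so P* = 45.
Substitute back: Q* = 352 - 2.5(45) = 239.5.
Supply choke price (Qs = 0): P = 30.03125. Producer surplus = ½ × (45 - 30.03125) × 239.5 = 1792.5078125.

Producer surplus = 1792.5078125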